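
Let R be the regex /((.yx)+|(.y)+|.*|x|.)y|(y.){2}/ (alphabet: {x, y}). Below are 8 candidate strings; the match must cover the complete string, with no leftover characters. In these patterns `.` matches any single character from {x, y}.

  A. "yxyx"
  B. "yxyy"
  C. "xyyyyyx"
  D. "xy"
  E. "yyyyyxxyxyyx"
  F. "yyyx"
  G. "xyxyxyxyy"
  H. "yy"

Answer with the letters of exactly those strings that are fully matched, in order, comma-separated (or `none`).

A, B, D, F, G, H

A → match
B → match
C → no match
D → match
E → no match
F → match
G → match
H → match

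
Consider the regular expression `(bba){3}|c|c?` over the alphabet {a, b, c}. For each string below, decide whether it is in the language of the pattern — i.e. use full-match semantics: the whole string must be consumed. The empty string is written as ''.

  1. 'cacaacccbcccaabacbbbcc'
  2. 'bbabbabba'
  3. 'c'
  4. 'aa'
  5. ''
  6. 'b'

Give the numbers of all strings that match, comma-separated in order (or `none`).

2, 3, 5

1 → no match
2 → match
3 → match
4 → no match
5 → match
6 → no match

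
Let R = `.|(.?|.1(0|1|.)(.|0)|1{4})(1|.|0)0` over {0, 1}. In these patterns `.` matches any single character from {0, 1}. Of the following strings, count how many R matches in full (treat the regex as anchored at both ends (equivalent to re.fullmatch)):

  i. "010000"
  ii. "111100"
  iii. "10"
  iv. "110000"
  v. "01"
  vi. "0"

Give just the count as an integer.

5

i → match
ii → match
iii → match
iv → match
v → no match
vi → match
Total matched: 5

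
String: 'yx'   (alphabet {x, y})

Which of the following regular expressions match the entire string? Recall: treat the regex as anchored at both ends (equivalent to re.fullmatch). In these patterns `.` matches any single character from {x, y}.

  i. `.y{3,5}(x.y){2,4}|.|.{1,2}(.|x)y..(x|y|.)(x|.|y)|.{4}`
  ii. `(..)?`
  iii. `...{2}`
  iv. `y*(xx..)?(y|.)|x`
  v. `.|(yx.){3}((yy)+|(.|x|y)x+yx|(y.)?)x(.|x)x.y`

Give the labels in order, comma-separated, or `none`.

ii, iv

i → no match
ii → match
iii → no match
iv → match
v → no match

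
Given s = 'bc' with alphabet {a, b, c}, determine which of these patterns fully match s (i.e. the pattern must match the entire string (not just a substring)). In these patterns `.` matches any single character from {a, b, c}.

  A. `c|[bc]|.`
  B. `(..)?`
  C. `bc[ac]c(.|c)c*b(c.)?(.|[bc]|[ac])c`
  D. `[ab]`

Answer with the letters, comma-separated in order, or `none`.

B

A → no match
B → match
C → no match
D → no match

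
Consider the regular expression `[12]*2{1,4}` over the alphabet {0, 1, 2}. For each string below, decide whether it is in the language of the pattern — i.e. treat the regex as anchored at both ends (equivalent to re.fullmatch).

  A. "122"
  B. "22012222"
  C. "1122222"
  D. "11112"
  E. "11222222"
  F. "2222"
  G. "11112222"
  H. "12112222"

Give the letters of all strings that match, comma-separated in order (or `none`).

A → match
B → no match
C → match
D → match
E → match
F → match
G → match
H → match

A, C, D, E, F, G, H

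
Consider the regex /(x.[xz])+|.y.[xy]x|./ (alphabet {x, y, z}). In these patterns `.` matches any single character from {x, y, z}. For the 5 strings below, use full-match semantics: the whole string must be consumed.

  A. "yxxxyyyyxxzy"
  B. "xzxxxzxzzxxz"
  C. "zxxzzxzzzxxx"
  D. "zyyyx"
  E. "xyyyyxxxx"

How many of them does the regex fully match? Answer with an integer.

A → no match
B → match
C → no match
D → match
E → no match
Total matched: 2

2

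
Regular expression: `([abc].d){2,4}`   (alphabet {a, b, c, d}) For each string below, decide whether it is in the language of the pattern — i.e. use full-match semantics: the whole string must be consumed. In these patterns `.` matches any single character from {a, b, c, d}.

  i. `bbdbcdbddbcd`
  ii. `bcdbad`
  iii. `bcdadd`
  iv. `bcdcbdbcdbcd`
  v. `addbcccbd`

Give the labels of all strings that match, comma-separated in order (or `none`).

i. `bbdbcdbddbcd` → match
ii. `bcdbad` → match
iii. `bcdadd` → match
iv. `bcdcbdbcdbcd` → match
v. `addbcccbd` → no match

i, ii, iii, iv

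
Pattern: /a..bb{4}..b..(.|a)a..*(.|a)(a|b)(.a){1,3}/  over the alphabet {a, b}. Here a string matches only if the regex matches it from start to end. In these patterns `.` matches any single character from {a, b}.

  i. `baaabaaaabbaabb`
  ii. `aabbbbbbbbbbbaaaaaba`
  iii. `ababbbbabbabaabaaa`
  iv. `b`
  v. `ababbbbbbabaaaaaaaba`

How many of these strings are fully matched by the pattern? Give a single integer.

i → no match — must start with `a`
ii → match
iii → no match
iv → no match — must start with `a`
v → match
Total matched: 2

2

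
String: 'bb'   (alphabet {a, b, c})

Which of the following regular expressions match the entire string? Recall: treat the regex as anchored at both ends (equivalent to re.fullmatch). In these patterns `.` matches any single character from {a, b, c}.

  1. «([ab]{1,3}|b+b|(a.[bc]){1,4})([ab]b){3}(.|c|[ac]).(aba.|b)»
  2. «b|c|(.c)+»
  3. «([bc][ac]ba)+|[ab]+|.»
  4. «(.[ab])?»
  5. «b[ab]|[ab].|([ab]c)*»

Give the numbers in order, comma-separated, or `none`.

1 → no match
2 → no match
3 → match
4 → match
5 → match

3, 4, 5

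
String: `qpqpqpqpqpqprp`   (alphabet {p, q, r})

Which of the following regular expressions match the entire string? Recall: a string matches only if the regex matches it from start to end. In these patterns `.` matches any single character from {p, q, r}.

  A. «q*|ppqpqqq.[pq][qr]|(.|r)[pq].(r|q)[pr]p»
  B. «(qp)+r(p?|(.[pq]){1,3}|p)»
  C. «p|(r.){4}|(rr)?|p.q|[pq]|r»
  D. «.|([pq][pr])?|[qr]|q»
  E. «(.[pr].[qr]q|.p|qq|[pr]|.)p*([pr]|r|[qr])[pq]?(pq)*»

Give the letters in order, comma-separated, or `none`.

A → no match
B → match
C → no match
D → no match
E → no match

B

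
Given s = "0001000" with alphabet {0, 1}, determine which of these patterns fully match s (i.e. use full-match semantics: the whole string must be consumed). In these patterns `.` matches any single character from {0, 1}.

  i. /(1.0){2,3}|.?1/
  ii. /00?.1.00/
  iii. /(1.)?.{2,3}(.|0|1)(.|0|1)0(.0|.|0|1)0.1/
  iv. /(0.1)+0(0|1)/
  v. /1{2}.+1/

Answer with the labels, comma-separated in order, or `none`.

ii

i → no match
ii → match
iii → no match — must end with "1"
iv → no match
v → no match — must start with "1"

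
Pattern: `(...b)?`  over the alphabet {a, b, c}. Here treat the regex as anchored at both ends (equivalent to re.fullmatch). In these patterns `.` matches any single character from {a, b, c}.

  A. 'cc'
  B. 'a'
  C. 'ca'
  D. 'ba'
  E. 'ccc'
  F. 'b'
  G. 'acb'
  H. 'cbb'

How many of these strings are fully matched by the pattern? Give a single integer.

A → no match
B → no match
C → no match
D → no match
E → no match
F → no match
G → no match
H → no match
Total matched: 0

0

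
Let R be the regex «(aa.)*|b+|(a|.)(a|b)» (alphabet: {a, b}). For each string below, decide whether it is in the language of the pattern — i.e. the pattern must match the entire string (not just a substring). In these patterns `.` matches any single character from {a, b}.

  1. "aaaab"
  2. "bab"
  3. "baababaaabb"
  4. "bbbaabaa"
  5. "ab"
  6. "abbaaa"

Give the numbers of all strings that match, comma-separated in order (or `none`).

5

1 → no match
2 → no match
3 → no match
4 → no match
5 → match
6 → no match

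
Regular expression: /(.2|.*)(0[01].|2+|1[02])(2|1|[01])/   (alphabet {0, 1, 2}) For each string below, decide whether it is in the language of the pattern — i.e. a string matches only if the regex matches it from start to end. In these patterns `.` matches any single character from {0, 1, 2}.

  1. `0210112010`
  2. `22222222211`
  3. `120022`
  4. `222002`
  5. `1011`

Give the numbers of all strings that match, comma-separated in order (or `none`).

1 → no match
2 → no match
3 → match
4 → no match
5 → no match

3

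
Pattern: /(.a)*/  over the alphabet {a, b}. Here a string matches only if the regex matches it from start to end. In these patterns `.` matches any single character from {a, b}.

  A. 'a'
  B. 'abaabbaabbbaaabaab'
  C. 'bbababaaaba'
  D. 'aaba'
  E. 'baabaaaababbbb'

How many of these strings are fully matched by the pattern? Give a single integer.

1

A → no match
B → no match
C → no match
D → match
E → no match
Total matched: 1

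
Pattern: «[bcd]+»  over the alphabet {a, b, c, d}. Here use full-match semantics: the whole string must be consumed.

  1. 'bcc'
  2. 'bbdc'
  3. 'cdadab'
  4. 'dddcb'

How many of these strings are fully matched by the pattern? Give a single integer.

3

1 → match
2 → match
3 → no match
4 → match
Total matched: 3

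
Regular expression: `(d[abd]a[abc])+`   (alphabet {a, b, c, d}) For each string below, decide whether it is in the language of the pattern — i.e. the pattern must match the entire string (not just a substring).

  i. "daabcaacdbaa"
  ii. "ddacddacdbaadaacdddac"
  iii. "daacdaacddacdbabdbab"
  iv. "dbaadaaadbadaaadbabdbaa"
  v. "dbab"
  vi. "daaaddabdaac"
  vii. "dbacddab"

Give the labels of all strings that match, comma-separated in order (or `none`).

iii, v, vi, vii

i → no match
ii → no match
iii → match
iv → no match
v → match
vi → match
vii → match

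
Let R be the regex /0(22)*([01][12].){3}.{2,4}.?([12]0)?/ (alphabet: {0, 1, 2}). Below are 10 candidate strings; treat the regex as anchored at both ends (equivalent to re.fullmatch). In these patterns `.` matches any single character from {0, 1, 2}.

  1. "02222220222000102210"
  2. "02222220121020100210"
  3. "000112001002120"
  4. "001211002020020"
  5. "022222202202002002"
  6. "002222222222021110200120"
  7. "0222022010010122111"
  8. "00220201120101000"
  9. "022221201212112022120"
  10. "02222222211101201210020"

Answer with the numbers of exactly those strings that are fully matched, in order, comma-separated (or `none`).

1 → no match
2 → no match
3 → no match
4 → match
5 → match
6 → no match
7 → no match
8 → no match
9 → no match
10 → match

4, 5, 10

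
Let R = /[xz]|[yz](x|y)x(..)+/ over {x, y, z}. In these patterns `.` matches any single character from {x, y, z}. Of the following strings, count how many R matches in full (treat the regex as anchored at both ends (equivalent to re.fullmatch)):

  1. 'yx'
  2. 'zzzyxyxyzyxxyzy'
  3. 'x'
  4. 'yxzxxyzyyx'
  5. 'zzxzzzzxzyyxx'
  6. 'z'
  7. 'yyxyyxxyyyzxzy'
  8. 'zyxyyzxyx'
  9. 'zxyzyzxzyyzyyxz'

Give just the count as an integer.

3

1 → no match
2 → no match
3 → match
4 → no match
5 → no match
6 → match
7 → no match
8 → match
9 → no match
Total matched: 3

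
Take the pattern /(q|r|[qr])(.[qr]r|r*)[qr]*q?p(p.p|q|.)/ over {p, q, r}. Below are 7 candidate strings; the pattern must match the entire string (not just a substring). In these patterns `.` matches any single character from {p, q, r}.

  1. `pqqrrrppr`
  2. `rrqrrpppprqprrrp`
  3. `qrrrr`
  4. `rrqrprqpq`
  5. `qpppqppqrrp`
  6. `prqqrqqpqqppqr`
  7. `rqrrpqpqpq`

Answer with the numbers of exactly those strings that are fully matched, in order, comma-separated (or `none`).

1. `pqqrrrppr` → no match
2 → no match
3. `qrrrr` → no match
4. `rrqrprqpq` → no match
5. `qpppqppqrrp` → no match
6 → no match
7. `rqrrpqpqpq` → no match

none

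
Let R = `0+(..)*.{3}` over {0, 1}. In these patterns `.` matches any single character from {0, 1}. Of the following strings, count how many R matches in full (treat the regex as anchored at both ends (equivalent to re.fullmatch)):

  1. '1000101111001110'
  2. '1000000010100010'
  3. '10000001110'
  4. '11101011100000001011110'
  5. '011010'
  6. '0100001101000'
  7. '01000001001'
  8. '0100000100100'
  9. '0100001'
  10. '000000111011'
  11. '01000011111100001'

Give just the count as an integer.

1 → no match — must start with '0'
2 → no match — must start with '0'
3 → no match — must start with '0'
4 → no match — must start with '0'
5 → match
6 → no match
7 → no match
8 → no match
9 → no match
10 → match
11 → no match
Total matched: 2

2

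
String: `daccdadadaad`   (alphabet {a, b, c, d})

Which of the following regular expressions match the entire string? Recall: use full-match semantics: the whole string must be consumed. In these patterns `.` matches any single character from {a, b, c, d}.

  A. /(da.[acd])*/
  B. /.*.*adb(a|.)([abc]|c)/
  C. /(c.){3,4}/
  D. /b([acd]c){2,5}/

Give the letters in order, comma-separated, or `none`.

A → match
B → no match
C → no match — must start with `c`
D → no match — must start with `b`

A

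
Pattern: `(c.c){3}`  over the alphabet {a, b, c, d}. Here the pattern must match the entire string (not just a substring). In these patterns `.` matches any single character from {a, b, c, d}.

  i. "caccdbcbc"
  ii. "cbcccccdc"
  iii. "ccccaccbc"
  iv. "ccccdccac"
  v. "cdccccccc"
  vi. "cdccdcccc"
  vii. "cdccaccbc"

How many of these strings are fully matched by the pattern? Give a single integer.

6

i → no match
ii → match
iii → match
iv → match
v → match
vi → match
vii → match
Total matched: 6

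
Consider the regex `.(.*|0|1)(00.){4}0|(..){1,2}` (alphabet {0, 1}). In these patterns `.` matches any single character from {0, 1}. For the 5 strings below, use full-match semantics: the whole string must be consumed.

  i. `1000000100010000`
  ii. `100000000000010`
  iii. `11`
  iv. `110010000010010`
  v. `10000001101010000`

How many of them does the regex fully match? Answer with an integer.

i → no match
ii → match
iii → match
iv → match
v → no match
Total matched: 3

3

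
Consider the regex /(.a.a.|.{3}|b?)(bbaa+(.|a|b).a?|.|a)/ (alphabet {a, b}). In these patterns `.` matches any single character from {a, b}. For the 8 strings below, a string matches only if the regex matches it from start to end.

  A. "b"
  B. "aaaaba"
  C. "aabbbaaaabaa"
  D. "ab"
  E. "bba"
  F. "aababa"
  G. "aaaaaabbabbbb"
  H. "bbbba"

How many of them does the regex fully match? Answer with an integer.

A → match
B → match
C → match
D → no match
E → no match
F → match
G → no match
H → no match
Total matched: 4

4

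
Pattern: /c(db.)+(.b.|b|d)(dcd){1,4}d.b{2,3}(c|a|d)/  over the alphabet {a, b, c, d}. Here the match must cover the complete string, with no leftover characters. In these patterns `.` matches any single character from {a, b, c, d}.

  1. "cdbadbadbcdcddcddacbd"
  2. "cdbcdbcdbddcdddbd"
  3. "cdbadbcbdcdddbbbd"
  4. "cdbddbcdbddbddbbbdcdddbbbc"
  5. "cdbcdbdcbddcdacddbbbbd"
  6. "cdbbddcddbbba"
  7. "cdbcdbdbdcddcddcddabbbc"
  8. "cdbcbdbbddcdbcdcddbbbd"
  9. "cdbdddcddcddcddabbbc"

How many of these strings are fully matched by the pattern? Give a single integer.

5

1 → no match
2 → no match
3 → match
4 → match
5 → no match
6 → match
7 → match
8 → no match
9 → match
Total matched: 5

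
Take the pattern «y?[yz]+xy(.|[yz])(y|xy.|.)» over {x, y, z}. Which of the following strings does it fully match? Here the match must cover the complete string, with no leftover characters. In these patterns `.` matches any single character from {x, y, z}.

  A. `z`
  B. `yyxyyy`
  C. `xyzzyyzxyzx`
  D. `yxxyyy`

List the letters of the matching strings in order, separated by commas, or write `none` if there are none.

B

A. `z` → no match
B. `yyxyyy` → match
C. `xyzzyyzxyzx` → no match
D. `yxxyyy` → no match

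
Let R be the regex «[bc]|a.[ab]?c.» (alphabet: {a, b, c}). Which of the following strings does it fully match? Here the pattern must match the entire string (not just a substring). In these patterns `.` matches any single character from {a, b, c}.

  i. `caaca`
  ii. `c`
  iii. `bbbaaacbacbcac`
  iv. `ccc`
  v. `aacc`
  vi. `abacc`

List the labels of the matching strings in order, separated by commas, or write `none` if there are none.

i → no match
ii → match
iii → no match
iv → no match
v → match
vi → match

ii, v, vi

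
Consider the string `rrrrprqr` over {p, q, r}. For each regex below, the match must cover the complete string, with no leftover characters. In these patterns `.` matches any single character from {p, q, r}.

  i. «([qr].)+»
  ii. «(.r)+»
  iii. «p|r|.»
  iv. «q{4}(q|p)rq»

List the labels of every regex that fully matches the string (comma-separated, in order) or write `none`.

i → no match
ii → match
iii → no match
iv → no match — must start with `q`

ii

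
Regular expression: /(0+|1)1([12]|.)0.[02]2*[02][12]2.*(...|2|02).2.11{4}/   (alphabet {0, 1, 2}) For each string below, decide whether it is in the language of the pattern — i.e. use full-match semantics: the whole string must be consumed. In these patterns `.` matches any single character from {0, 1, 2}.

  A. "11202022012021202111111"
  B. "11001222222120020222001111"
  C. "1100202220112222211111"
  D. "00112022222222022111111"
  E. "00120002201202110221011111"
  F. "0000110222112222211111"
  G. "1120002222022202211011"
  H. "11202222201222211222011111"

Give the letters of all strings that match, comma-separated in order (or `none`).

A, C, H

A → match
B → no match
C → match
D → no match
E → no match
F → no match
G → no match
H → match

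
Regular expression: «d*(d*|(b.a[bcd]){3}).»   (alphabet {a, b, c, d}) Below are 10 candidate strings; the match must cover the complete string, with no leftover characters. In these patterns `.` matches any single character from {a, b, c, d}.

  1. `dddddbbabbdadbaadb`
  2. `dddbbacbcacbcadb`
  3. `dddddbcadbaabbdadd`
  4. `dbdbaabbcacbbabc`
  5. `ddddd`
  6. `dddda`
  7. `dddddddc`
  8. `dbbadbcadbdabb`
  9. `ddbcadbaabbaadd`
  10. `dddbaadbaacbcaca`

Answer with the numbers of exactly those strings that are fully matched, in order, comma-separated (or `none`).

1, 2, 3, 5, 6, 7, 8, 9, 10

1 → match
2 → match
3 → match
4 → no match
5 → match
6 → match
7 → match
8 → match
9 → match
10 → match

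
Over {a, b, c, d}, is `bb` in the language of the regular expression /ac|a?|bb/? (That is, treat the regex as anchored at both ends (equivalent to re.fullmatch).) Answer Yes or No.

Yes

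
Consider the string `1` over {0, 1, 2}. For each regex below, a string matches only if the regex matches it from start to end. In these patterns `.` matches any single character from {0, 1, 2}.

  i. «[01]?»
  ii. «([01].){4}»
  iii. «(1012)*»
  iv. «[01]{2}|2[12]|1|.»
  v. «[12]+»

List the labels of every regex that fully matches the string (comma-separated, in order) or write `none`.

i → match
ii → no match
iii → no match
iv → match
v → match

i, iv, v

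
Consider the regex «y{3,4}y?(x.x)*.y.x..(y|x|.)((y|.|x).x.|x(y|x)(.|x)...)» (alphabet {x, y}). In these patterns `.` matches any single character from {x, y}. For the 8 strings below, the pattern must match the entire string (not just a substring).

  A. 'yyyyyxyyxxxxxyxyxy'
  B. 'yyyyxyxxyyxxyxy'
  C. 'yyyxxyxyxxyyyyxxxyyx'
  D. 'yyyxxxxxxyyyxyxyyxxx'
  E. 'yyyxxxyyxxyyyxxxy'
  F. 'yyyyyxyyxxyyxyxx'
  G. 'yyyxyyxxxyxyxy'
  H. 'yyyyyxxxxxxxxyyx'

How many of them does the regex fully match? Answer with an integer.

7

A → match
B → match
C → no match
D → match
E → match
F → match
G → match
H → match
Total matched: 7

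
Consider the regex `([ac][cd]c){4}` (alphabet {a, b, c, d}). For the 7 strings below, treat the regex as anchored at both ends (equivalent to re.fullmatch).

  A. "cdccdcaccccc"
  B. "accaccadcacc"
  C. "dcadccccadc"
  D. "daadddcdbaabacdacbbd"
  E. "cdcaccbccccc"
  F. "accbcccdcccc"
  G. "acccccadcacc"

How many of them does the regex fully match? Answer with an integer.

3

A → match
B → match
C → no match
D → no match — must end with "c"
E → no match
F → no match
G → match
Total matched: 3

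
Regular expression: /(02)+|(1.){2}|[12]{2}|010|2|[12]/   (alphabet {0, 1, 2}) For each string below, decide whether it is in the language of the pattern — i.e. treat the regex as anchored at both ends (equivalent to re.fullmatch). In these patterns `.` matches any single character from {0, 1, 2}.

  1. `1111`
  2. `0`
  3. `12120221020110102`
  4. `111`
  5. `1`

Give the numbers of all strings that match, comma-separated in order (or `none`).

1 → match
2 → no match
3 → no match
4 → no match
5 → match

1, 5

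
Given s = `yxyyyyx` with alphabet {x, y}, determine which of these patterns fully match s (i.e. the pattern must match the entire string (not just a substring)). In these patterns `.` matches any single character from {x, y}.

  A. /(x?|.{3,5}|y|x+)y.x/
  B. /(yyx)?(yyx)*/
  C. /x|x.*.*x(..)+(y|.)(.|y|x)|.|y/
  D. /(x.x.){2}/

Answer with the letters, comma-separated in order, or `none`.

A

A → match
B → no match
C → no match
D → no match — must start with `x`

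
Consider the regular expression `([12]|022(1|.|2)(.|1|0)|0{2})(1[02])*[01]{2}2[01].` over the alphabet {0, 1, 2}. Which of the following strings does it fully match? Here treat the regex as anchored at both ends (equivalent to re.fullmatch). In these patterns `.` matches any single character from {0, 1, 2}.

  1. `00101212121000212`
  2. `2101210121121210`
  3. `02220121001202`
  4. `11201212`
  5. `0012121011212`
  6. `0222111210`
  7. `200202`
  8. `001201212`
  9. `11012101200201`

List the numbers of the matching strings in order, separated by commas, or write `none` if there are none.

1 → match
2 → no match
3 → match
4. `11201212` → match
5 → match
6. `0222111210` → match
7. `200202` → match
8. `001201212` → match
9 → match

1, 3, 4, 5, 6, 7, 8, 9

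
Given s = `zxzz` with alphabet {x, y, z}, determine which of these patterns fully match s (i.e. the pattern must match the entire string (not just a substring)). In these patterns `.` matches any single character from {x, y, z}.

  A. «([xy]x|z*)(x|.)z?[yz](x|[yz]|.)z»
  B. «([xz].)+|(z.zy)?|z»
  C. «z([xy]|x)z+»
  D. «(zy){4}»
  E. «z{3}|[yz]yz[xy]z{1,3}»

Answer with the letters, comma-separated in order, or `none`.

A → no match
B → match
C → match
D → no match — must start with `zy`
E → no match

B, C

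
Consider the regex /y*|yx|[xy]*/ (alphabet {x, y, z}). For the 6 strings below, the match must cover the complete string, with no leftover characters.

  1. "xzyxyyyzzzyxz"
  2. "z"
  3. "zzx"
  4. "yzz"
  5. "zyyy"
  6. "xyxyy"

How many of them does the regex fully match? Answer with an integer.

1 → no match
2 → no match
3 → no match
4 → no match
5 → no match
6 → match
Total matched: 1

1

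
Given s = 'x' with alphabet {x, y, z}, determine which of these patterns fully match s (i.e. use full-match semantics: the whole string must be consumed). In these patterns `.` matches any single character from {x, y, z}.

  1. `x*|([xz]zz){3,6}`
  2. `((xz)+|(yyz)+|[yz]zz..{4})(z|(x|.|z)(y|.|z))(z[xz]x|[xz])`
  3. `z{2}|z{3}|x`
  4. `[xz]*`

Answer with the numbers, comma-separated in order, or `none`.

1 → match
2 → no match
3 → match
4 → match

1, 3, 4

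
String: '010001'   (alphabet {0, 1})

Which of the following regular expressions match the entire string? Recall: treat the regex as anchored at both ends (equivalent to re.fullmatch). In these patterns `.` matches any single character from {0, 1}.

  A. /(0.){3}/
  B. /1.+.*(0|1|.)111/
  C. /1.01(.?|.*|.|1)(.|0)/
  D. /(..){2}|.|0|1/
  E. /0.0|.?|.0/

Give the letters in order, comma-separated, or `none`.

A

A → match
B → no match — must start with '1'
C → no match — must start with '1'
D → no match
E → no match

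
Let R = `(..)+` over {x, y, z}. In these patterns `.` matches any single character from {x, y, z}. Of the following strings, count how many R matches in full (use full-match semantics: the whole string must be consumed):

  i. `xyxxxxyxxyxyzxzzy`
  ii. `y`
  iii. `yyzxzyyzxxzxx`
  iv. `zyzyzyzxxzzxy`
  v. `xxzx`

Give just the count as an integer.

i → no match
ii. `y` → no match
iii → no match
iv → no match
v. `xxzx` → match
Total matched: 1

1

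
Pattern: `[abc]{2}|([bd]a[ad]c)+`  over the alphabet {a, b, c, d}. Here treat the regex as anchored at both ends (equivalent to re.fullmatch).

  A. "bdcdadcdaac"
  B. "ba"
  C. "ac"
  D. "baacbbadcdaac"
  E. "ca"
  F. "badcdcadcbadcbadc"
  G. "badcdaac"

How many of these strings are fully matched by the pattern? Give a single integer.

4

A. "bdcdadcdaac" → no match
B. "ba" → match
C. "ac" → match
D → no match
E. "ca" → match
F → no match
G. "badcdaac" → match
Total matched: 4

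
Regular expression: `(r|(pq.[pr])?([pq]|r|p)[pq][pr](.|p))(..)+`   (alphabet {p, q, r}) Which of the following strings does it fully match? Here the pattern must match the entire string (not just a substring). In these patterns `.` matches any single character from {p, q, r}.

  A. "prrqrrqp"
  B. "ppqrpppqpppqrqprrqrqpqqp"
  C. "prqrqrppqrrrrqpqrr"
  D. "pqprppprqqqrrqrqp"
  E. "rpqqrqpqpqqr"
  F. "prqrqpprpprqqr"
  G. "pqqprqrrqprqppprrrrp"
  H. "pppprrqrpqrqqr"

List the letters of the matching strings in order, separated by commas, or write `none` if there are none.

A → no match
B → no match
C → no match
D → no match
E → no match
F → no match
G → match
H → match

G, H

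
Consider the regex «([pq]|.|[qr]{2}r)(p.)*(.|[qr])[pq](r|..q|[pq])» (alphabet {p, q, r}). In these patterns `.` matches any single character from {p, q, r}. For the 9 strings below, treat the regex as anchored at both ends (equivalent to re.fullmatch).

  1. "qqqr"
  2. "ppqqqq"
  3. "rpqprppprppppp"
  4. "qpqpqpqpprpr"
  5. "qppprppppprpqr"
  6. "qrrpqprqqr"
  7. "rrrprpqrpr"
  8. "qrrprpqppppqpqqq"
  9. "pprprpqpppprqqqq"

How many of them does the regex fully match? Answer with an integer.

1 → match
2 → match
3 → match
4 → match
5 → match
6 → match
7 → match
8 → match
9 → match
Total matched: 9

9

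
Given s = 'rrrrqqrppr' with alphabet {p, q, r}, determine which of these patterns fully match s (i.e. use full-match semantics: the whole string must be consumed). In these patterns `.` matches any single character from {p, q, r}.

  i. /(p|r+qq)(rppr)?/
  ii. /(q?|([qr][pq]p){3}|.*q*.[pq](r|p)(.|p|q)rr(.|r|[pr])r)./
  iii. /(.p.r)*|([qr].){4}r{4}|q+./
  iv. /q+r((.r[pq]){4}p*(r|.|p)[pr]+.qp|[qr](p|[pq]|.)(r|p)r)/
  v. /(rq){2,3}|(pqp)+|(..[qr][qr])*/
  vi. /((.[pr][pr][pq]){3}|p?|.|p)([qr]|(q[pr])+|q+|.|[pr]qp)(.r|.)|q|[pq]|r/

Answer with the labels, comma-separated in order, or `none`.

i

i → match
ii → no match
iii → no match
iv → no match — must start with 'q'
v → no match
vi → no match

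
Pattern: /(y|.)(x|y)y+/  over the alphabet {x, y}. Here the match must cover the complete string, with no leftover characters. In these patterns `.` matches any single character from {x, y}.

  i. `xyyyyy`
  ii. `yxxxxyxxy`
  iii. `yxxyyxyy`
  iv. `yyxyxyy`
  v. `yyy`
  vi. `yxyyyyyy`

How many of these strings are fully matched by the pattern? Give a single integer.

i → match
ii → no match
iii → no match
iv → no match
v → match
vi → match
Total matched: 3

3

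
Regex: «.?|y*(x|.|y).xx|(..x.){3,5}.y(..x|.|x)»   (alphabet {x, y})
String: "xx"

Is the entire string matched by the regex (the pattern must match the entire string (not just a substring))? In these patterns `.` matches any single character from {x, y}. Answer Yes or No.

No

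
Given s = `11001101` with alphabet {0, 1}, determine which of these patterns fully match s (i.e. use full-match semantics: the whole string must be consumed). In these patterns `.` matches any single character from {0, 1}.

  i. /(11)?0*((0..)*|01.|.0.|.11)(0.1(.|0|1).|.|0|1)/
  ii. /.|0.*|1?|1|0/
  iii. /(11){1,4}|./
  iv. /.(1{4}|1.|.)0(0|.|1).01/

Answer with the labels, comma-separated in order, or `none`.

i → match
ii → no match
iii → no match
iv → match

i, iv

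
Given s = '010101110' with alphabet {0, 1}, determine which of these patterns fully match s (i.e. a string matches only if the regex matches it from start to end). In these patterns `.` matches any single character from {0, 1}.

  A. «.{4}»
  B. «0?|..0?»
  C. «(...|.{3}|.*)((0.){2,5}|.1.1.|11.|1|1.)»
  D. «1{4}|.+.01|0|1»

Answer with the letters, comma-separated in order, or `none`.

C

A → no match
B → no match
C → match
D → no match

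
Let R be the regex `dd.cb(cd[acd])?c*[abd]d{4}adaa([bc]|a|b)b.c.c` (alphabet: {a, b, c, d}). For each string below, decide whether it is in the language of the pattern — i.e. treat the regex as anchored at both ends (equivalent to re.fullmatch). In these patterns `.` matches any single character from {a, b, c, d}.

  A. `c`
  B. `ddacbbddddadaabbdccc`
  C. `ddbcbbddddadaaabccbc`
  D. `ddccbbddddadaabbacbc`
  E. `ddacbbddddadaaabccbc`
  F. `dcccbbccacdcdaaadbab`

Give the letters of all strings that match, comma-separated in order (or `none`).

B, C, D, E

A → no match — must start with `dd`
B → match
C → match
D → match
E → match
F → no match — must start with `dd`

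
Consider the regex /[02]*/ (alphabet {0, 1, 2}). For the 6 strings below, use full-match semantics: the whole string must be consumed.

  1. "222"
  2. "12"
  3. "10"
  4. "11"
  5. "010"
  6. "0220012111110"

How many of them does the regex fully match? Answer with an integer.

1 → match
2 → no match
3 → no match
4 → no match
5 → no match
6 → no match
Total matched: 1

1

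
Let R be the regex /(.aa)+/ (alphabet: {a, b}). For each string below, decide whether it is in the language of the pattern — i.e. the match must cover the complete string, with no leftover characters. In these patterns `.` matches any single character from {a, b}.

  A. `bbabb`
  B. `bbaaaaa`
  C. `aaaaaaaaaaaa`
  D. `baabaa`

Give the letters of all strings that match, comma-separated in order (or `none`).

C, D

A. `bbabb` → no match — must end with `aa`
B. `bbaaaaa` → no match
C. `aaaaaaaaaaaa` → match
D. `baabaa` → match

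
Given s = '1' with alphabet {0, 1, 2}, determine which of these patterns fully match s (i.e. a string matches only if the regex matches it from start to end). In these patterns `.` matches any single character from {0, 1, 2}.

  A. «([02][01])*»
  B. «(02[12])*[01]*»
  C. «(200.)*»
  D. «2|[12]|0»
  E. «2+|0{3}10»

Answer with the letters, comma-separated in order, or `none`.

B, D

A → no match
B → match
C → no match
D → match
E → no match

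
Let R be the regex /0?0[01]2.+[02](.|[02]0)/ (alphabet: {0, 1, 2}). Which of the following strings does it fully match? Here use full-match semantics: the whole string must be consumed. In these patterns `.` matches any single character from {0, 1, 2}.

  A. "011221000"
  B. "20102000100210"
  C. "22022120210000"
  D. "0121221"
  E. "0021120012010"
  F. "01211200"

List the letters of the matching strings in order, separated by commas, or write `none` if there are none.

D, F

A. "011221000" → no match
B → no match
C → no match
D. "0121221" → match
E → no match
F. "01211200" → match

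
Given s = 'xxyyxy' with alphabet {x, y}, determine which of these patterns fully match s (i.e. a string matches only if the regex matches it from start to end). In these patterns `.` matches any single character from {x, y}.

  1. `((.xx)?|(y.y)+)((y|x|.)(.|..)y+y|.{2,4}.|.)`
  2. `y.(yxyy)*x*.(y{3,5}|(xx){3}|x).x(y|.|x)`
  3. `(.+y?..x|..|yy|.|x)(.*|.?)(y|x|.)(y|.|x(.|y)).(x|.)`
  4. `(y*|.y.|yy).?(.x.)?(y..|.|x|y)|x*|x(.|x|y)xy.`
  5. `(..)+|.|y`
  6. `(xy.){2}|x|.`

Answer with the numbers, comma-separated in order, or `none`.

3, 4, 5

1 → no match
2 → no match — must start with 'y'
3 → match
4 → match
5 → match
6 → no match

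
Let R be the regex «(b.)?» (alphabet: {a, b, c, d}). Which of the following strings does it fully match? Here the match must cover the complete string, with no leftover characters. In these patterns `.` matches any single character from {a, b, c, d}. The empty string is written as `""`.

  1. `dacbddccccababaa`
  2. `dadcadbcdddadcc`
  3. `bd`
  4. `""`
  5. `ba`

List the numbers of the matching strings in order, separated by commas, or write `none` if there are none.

3, 4, 5

1 → no match
2 → no match
3. `bd` → match
4. `""` → match
5. `ba` → match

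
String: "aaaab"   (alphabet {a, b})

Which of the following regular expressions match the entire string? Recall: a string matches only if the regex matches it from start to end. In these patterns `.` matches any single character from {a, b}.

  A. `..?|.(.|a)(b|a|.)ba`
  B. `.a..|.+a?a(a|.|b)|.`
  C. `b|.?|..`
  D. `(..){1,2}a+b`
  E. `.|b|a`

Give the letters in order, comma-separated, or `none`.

A → no match
B → match
C → no match
D → match
E → no match

B, D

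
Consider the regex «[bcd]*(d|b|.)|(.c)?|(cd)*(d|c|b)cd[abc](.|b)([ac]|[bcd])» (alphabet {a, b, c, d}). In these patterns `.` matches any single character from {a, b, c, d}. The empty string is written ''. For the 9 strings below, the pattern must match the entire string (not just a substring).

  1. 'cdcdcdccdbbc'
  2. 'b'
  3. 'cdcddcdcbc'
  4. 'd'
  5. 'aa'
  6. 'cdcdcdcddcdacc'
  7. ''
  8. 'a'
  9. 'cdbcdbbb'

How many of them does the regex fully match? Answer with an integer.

8

1 → match
2 → match
3 → match
4 → match
5 → no match
6 → match
7 → match
8 → match
9 → match
Total matched: 8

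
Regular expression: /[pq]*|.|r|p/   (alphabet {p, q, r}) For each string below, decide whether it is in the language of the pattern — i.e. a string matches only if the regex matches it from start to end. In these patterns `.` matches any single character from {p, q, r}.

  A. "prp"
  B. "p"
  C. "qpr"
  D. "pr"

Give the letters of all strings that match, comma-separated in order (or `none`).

A. "prp" → no match
B. "p" → match
C. "qpr" → no match
D. "pr" → no match

B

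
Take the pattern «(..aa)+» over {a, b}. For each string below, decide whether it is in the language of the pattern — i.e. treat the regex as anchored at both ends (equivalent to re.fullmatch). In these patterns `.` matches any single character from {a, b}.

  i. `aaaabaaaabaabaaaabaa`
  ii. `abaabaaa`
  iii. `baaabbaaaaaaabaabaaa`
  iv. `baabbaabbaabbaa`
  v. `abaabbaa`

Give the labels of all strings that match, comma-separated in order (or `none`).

i, ii, iii, v

i → match
ii → match
iii → match
iv → no match
v → match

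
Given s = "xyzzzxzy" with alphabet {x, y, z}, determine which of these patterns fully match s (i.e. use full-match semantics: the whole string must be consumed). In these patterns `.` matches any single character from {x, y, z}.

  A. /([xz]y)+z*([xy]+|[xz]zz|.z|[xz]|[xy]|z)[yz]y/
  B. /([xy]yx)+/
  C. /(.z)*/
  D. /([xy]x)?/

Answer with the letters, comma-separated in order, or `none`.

A → match
B → no match — must end with "yx"
C → no match
D → no match

A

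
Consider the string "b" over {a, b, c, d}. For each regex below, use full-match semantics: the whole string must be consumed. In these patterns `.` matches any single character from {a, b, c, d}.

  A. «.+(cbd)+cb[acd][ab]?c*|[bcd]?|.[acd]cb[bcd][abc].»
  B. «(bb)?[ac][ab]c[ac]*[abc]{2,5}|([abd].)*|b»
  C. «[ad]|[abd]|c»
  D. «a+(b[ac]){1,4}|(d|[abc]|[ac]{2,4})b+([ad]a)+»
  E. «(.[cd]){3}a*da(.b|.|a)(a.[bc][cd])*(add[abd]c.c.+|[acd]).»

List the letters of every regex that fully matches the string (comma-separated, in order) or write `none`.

A, B, C

A → match
B → match
C → match
D → no match
E → no match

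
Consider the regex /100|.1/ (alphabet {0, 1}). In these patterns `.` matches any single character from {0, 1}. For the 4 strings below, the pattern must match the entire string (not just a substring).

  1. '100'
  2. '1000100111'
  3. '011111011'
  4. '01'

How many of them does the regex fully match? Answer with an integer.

1 → match
2 → no match
3 → no match
4 → match
Total matched: 2

2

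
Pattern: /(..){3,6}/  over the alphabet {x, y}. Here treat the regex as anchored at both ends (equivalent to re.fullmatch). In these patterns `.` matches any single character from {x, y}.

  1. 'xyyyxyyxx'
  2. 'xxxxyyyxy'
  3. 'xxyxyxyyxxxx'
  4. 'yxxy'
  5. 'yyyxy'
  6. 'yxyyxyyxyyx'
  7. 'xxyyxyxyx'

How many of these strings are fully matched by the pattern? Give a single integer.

1

1 → no match
2 → no match
3 → match
4 → no match
5 → no match
6 → no match
7 → no match
Total matched: 1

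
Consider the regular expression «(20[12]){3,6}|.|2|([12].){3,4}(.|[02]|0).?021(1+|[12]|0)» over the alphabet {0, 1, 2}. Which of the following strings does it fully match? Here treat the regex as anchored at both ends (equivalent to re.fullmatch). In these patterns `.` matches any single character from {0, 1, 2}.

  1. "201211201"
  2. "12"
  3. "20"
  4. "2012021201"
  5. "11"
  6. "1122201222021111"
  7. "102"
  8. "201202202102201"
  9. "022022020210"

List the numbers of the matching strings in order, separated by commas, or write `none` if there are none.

1 → no match
2 → no match
3 → no match
4 → no match
5 → no match
6 → match
7 → no match
8 → no match
9 → no match

6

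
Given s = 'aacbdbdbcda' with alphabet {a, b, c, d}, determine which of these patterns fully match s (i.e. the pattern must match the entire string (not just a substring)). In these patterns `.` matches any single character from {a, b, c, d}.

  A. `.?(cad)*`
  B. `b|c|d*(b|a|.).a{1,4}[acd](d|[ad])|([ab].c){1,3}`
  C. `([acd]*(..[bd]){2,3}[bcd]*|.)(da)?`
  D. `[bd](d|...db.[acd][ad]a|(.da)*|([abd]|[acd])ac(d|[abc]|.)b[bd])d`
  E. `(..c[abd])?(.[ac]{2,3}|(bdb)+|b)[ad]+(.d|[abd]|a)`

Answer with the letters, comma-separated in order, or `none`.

A → no match
B → no match
C → match
D → no match — must end with 'd'
E → no match

C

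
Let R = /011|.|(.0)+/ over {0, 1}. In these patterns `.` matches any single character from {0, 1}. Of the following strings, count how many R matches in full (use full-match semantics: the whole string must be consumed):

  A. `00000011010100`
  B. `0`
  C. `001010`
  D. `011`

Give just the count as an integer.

A → no match
B → match
C → match
D → match
Total matched: 3

3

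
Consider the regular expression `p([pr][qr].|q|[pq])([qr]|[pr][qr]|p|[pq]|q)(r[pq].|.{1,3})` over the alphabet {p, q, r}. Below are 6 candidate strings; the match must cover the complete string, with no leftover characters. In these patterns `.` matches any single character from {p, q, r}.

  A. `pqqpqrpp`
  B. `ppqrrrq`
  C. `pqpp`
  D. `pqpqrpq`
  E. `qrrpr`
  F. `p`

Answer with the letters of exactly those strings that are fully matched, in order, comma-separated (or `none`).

A → no match
B → match
C → match
D → match
E → no match — must start with `p`
F → no match

B, C, D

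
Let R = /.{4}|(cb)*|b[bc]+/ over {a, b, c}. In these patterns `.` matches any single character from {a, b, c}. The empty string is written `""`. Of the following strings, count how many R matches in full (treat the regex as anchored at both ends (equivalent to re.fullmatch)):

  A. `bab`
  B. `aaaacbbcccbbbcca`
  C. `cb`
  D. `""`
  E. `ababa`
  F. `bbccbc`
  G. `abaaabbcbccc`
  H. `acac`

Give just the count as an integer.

4

A → no match
B → no match
C → match
D → match
E → no match
F → match
G → no match
H → match
Total matched: 4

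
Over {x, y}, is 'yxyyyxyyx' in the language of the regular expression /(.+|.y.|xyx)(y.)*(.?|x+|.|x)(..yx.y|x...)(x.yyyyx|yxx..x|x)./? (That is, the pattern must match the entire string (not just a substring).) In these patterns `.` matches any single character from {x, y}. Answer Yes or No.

No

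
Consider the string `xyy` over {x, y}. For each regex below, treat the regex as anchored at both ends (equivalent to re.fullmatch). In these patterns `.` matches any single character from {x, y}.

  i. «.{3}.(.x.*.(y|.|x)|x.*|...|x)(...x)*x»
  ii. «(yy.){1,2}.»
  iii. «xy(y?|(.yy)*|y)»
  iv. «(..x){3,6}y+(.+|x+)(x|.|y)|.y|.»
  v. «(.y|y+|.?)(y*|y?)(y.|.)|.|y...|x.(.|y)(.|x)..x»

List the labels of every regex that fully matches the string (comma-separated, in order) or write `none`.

i → no match — must end with `x`
ii → no match — must start with `yy`
iii → match
iv → no match
v → match

iii, v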